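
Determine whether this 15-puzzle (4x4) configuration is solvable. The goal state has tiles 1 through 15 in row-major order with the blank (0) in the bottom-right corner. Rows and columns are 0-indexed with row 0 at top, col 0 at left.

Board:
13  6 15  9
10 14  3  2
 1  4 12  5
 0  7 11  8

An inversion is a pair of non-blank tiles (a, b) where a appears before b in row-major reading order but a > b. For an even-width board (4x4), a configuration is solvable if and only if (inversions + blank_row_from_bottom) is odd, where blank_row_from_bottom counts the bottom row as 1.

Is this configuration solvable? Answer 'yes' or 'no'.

Inversions: 60
Blank is in row 3 (0-indexed from top), which is row 1 counting from the bottom (bottom = 1).
60 + 1 = 61, which is odd, so the puzzle is solvable.

Answer: yes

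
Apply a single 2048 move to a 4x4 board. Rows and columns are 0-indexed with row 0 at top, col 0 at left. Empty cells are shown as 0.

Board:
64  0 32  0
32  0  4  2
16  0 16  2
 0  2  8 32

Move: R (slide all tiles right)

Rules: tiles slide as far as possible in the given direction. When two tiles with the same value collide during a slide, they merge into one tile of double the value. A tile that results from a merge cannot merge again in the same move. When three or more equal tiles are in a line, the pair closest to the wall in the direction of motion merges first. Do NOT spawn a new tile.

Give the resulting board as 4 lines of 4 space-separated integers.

Slide right:
row 0: [64, 0, 32, 0] -> [0, 0, 64, 32]
row 1: [32, 0, 4, 2] -> [0, 32, 4, 2]
row 2: [16, 0, 16, 2] -> [0, 0, 32, 2]
row 3: [0, 2, 8, 32] -> [0, 2, 8, 32]

Answer:  0  0 64 32
 0 32  4  2
 0  0 32  2
 0  2  8 32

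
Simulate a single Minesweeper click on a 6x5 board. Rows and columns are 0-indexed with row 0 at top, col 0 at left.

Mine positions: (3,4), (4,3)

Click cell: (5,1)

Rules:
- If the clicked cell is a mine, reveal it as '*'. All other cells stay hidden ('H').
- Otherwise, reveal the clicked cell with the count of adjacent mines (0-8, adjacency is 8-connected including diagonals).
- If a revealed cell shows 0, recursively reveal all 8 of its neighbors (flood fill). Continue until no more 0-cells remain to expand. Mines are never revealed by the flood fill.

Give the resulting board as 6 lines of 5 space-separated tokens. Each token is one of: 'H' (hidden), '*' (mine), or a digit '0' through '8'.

0 0 0 0 0
0 0 0 0 0
0 0 0 1 1
0 0 1 2 H
0 0 1 H H
0 0 1 H H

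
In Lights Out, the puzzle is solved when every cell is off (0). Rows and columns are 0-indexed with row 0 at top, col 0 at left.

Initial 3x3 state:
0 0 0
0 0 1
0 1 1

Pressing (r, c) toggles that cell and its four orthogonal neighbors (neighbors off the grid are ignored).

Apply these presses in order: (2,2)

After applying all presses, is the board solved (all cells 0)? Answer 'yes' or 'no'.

Answer: yes

Derivation:
After press 1 at (2,2):
0 0 0
0 0 0
0 0 0

Lights still on: 0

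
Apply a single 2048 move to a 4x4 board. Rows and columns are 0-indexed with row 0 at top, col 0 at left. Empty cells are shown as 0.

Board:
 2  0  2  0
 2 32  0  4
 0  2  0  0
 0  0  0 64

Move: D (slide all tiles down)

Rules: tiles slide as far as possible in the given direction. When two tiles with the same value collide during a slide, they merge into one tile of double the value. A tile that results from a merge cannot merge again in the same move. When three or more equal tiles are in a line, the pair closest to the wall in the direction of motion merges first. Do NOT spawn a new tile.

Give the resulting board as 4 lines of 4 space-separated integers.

Slide down:
col 0: [2, 2, 0, 0] -> [0, 0, 0, 4]
col 1: [0, 32, 2, 0] -> [0, 0, 32, 2]
col 2: [2, 0, 0, 0] -> [0, 0, 0, 2]
col 3: [0, 4, 0, 64] -> [0, 0, 4, 64]

Answer:  0  0  0  0
 0  0  0  0
 0 32  0  4
 4  2  2 64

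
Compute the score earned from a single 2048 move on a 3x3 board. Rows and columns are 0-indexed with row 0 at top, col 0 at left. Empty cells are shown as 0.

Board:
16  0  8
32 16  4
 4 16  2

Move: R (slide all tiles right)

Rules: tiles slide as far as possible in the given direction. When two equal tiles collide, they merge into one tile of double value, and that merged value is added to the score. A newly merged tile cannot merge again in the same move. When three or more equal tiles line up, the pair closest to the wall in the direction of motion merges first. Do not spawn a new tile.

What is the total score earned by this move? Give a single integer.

Answer: 0

Derivation:
Slide right:
row 0: [16, 0, 8] -> [0, 16, 8]  score +0 (running 0)
row 1: [32, 16, 4] -> [32, 16, 4]  score +0 (running 0)
row 2: [4, 16, 2] -> [4, 16, 2]  score +0 (running 0)
Board after move:
 0 16  8
32 16  4
 4 16  2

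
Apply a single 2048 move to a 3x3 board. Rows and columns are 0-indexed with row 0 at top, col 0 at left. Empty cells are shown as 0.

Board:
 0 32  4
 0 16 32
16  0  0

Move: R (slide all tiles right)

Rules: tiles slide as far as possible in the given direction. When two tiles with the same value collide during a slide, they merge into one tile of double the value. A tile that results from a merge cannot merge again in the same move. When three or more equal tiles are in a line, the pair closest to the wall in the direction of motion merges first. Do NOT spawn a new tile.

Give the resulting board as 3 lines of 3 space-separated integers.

Answer:  0 32  4
 0 16 32
 0  0 16

Derivation:
Slide right:
row 0: [0, 32, 4] -> [0, 32, 4]
row 1: [0, 16, 32] -> [0, 16, 32]
row 2: [16, 0, 0] -> [0, 0, 16]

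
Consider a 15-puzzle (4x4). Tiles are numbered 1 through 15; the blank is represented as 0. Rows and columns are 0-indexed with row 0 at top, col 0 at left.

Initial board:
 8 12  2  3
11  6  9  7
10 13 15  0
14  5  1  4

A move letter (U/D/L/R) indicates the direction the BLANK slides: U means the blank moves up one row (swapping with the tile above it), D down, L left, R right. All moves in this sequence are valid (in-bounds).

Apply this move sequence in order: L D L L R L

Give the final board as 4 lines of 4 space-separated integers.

Answer:  8 12  2  3
11  6  9  7
10 13  1 15
 0 14  5  4

Derivation:
After move 1 (L):
 8 12  2  3
11  6  9  7
10 13  0 15
14  5  1  4

After move 2 (D):
 8 12  2  3
11  6  9  7
10 13  1 15
14  5  0  4

After move 3 (L):
 8 12  2  3
11  6  9  7
10 13  1 15
14  0  5  4

After move 4 (L):
 8 12  2  3
11  6  9  7
10 13  1 15
 0 14  5  4

After move 5 (R):
 8 12  2  3
11  6  9  7
10 13  1 15
14  0  5  4

After move 6 (L):
 8 12  2  3
11  6  9  7
10 13  1 15
 0 14  5  4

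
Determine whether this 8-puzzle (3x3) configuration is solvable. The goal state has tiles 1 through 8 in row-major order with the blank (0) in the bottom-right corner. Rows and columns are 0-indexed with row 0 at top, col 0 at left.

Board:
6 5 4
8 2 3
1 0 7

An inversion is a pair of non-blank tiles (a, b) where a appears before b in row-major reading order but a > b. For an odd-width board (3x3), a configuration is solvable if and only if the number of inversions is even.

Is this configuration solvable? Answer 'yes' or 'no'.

Answer: yes

Derivation:
Inversions (pairs i<j in row-major order where tile[i] > tile[j] > 0): 18
18 is even, so the puzzle is solvable.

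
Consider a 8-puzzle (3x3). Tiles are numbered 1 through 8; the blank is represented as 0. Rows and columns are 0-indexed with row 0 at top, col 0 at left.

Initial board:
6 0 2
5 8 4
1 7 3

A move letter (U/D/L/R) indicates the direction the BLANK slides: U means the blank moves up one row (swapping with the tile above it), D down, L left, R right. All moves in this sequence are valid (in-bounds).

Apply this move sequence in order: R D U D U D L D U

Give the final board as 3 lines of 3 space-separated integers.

Answer: 6 2 4
5 0 8
1 7 3

Derivation:
After move 1 (R):
6 2 0
5 8 4
1 7 3

After move 2 (D):
6 2 4
5 8 0
1 7 3

After move 3 (U):
6 2 0
5 8 4
1 7 3

After move 4 (D):
6 2 4
5 8 0
1 7 3

After move 5 (U):
6 2 0
5 8 4
1 7 3

After move 6 (D):
6 2 4
5 8 0
1 7 3

After move 7 (L):
6 2 4
5 0 8
1 7 3

After move 8 (D):
6 2 4
5 7 8
1 0 3

After move 9 (U):
6 2 4
5 0 8
1 7 3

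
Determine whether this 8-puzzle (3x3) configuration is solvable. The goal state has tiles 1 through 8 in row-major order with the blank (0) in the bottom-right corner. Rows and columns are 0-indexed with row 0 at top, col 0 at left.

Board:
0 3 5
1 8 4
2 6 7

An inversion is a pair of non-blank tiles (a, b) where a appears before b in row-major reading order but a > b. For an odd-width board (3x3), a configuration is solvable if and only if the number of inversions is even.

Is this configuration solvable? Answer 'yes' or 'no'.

Inversions (pairs i<j in row-major order where tile[i] > tile[j] > 0): 10
10 is even, so the puzzle is solvable.

Answer: yes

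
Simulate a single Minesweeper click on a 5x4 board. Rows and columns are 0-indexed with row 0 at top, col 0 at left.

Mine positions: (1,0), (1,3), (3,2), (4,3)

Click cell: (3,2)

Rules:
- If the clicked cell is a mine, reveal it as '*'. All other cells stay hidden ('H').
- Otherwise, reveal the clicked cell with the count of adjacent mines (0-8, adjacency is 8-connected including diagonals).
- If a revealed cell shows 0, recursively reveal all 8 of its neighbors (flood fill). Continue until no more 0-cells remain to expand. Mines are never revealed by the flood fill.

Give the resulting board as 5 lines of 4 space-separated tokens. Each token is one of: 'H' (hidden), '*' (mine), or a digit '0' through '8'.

H H H H
H H H H
H H H H
H H * H
H H H H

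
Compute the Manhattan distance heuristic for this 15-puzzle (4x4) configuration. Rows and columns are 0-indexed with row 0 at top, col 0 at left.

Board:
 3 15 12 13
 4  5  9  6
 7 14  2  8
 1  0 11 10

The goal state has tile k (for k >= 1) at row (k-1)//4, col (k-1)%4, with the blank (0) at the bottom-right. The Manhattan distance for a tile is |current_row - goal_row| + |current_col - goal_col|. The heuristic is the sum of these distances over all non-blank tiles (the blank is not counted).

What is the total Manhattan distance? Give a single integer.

Answer: 40

Derivation:
Tile 3: (0,0)->(0,2) = 2
Tile 15: (0,1)->(3,2) = 4
Tile 12: (0,2)->(2,3) = 3
Tile 13: (0,3)->(3,0) = 6
Tile 4: (1,0)->(0,3) = 4
Tile 5: (1,1)->(1,0) = 1
Tile 9: (1,2)->(2,0) = 3
Tile 6: (1,3)->(1,1) = 2
Tile 7: (2,0)->(1,2) = 3
Tile 14: (2,1)->(3,1) = 1
Tile 2: (2,2)->(0,1) = 3
Tile 8: (2,3)->(1,3) = 1
Tile 1: (3,0)->(0,0) = 3
Tile 11: (3,2)->(2,2) = 1
Tile 10: (3,3)->(2,1) = 3
Sum: 2 + 4 + 3 + 6 + 4 + 1 + 3 + 2 + 3 + 1 + 3 + 1 + 3 + 1 + 3 = 40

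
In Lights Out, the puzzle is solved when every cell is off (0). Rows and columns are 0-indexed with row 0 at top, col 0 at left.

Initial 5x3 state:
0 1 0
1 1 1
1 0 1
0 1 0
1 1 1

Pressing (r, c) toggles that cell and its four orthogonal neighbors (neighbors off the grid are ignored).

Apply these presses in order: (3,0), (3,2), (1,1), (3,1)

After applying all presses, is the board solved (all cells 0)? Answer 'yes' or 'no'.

Answer: yes

Derivation:
After press 1 at (3,0):
0 1 0
1 1 1
0 0 1
1 0 0
0 1 1

After press 2 at (3,2):
0 1 0
1 1 1
0 0 0
1 1 1
0 1 0

After press 3 at (1,1):
0 0 0
0 0 0
0 1 0
1 1 1
0 1 0

After press 4 at (3,1):
0 0 0
0 0 0
0 0 0
0 0 0
0 0 0

Lights still on: 0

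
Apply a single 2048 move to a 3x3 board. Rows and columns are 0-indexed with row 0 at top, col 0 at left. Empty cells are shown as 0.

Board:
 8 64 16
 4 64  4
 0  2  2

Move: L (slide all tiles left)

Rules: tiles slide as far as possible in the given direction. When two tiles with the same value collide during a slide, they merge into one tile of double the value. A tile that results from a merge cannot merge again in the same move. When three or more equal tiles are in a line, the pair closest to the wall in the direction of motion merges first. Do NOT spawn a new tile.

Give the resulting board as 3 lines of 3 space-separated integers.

Answer:  8 64 16
 4 64  4
 4  0  0

Derivation:
Slide left:
row 0: [8, 64, 16] -> [8, 64, 16]
row 1: [4, 64, 4] -> [4, 64, 4]
row 2: [0, 2, 2] -> [4, 0, 0]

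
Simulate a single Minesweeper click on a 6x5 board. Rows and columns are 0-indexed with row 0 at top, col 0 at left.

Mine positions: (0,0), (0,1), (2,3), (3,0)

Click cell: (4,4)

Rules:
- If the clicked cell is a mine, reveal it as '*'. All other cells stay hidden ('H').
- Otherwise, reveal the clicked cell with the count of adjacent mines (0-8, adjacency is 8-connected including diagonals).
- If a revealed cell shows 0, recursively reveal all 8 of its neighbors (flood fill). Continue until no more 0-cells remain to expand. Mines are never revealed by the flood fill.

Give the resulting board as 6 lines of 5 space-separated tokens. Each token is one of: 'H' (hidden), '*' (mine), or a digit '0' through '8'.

H H H H H
H H H H H
H H H H H
H 1 1 1 1
1 1 0 0 0
0 0 0 0 0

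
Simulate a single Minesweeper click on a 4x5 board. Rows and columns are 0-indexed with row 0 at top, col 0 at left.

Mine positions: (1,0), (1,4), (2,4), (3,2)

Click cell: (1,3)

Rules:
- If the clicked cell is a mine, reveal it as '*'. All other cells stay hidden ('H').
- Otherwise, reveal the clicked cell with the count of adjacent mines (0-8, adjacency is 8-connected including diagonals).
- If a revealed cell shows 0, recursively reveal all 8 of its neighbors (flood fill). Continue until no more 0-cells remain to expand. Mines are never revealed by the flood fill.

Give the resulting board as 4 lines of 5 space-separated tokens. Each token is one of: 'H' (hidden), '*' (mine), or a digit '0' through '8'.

H H H H H
H H H 2 H
H H H H H
H H H H H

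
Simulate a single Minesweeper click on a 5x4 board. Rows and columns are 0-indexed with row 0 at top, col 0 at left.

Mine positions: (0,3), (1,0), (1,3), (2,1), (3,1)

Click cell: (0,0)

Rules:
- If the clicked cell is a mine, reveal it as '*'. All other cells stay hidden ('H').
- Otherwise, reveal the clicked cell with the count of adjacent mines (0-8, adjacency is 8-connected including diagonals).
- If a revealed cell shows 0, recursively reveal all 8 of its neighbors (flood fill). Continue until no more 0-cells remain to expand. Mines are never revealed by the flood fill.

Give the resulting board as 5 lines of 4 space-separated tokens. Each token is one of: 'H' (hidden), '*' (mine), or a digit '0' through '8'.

1 H H H
H H H H
H H H H
H H H H
H H H H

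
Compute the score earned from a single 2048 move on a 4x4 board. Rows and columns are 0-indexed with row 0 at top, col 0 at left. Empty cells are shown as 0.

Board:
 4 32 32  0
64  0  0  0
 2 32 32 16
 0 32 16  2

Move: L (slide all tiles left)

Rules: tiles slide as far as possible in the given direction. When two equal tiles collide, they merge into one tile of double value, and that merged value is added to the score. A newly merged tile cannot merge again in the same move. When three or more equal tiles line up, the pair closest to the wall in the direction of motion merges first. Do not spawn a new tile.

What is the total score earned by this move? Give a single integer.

Slide left:
row 0: [4, 32, 32, 0] -> [4, 64, 0, 0]  score +64 (running 64)
row 1: [64, 0, 0, 0] -> [64, 0, 0, 0]  score +0 (running 64)
row 2: [2, 32, 32, 16] -> [2, 64, 16, 0]  score +64 (running 128)
row 3: [0, 32, 16, 2] -> [32, 16, 2, 0]  score +0 (running 128)
Board after move:
 4 64  0  0
64  0  0  0
 2 64 16  0
32 16  2  0

Answer: 128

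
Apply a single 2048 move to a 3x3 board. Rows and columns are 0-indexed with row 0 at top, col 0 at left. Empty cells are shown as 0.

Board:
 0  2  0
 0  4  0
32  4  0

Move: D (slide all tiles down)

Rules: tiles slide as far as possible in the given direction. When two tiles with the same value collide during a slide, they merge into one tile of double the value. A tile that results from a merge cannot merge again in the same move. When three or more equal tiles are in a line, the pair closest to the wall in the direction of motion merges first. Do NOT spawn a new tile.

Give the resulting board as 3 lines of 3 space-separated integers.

Slide down:
col 0: [0, 0, 32] -> [0, 0, 32]
col 1: [2, 4, 4] -> [0, 2, 8]
col 2: [0, 0, 0] -> [0, 0, 0]

Answer:  0  0  0
 0  2  0
32  8  0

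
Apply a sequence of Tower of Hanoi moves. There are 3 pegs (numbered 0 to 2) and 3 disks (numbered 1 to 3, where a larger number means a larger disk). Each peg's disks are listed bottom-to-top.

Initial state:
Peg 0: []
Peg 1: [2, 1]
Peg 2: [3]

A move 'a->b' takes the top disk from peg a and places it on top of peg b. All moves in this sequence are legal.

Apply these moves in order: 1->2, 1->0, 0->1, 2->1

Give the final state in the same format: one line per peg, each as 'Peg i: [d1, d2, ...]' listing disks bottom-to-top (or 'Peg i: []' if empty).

After move 1 (1->2):
Peg 0: []
Peg 1: [2]
Peg 2: [3, 1]

After move 2 (1->0):
Peg 0: [2]
Peg 1: []
Peg 2: [3, 1]

After move 3 (0->1):
Peg 0: []
Peg 1: [2]
Peg 2: [3, 1]

After move 4 (2->1):
Peg 0: []
Peg 1: [2, 1]
Peg 2: [3]

Answer: Peg 0: []
Peg 1: [2, 1]
Peg 2: [3]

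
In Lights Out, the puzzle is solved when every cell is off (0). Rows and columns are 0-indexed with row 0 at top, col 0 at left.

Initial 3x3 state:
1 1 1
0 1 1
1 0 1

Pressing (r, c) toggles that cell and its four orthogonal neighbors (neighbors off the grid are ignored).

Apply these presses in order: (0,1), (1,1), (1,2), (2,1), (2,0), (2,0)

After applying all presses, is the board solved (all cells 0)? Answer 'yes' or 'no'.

Answer: no

Derivation:
After press 1 at (0,1):
0 0 0
0 0 1
1 0 1

After press 2 at (1,1):
0 1 0
1 1 0
1 1 1

After press 3 at (1,2):
0 1 1
1 0 1
1 1 0

After press 4 at (2,1):
0 1 1
1 1 1
0 0 1

After press 5 at (2,0):
0 1 1
0 1 1
1 1 1

After press 6 at (2,0):
0 1 1
1 1 1
0 0 1

Lights still on: 6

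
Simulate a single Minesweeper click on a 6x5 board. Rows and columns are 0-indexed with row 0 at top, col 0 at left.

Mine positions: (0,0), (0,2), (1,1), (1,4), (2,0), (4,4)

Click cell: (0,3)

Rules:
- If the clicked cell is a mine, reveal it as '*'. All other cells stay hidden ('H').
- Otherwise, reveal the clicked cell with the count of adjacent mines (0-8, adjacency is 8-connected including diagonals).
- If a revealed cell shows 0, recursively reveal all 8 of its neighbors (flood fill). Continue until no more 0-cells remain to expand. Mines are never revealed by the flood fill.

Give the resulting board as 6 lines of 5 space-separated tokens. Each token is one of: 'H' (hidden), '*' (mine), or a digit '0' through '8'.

H H H 2 H
H H H H H
H H H H H
H H H H H
H H H H H
H H H H H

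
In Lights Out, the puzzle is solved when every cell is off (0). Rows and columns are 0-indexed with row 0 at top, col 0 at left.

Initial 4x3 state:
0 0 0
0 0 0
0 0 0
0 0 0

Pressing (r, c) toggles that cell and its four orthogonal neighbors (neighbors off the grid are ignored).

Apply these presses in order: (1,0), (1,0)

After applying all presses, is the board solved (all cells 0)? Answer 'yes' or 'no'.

After press 1 at (1,0):
1 0 0
1 1 0
1 0 0
0 0 0

After press 2 at (1,0):
0 0 0
0 0 0
0 0 0
0 0 0

Lights still on: 0

Answer: yes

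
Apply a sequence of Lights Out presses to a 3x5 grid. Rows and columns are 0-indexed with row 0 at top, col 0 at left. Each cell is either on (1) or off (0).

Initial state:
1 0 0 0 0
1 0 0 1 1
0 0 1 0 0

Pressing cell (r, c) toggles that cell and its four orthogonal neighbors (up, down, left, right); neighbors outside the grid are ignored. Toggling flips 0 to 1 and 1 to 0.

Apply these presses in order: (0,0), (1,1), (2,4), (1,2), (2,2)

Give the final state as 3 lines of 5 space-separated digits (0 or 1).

After press 1 at (0,0):
0 1 0 0 0
0 0 0 1 1
0 0 1 0 0

After press 2 at (1,1):
0 0 0 0 0
1 1 1 1 1
0 1 1 0 0

After press 3 at (2,4):
0 0 0 0 0
1 1 1 1 0
0 1 1 1 1

After press 4 at (1,2):
0 0 1 0 0
1 0 0 0 0
0 1 0 1 1

After press 5 at (2,2):
0 0 1 0 0
1 0 1 0 0
0 0 1 0 1

Answer: 0 0 1 0 0
1 0 1 0 0
0 0 1 0 1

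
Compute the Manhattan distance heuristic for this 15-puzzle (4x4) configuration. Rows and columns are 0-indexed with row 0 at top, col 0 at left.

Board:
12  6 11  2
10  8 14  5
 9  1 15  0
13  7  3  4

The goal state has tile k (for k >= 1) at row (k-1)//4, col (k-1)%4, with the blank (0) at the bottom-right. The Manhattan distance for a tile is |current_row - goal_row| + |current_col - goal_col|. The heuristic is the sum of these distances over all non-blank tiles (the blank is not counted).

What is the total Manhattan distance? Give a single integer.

Tile 12: (0,0)->(2,3) = 5
Tile 6: (0,1)->(1,1) = 1
Tile 11: (0,2)->(2,2) = 2
Tile 2: (0,3)->(0,1) = 2
Tile 10: (1,0)->(2,1) = 2
Tile 8: (1,1)->(1,3) = 2
Tile 14: (1,2)->(3,1) = 3
Tile 5: (1,3)->(1,0) = 3
Tile 9: (2,0)->(2,0) = 0
Tile 1: (2,1)->(0,0) = 3
Tile 15: (2,2)->(3,2) = 1
Tile 13: (3,0)->(3,0) = 0
Tile 7: (3,1)->(1,2) = 3
Tile 3: (3,2)->(0,2) = 3
Tile 4: (3,3)->(0,3) = 3
Sum: 5 + 1 + 2 + 2 + 2 + 2 + 3 + 3 + 0 + 3 + 1 + 0 + 3 + 3 + 3 = 33

Answer: 33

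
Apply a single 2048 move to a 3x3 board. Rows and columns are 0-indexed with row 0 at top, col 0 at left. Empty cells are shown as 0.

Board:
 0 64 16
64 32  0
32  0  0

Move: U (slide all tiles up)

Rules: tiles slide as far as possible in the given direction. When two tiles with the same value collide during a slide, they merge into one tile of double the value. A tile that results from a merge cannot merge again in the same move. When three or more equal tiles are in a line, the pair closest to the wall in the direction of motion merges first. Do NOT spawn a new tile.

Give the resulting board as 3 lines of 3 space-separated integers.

Slide up:
col 0: [0, 64, 32] -> [64, 32, 0]
col 1: [64, 32, 0] -> [64, 32, 0]
col 2: [16, 0, 0] -> [16, 0, 0]

Answer: 64 64 16
32 32  0
 0  0  0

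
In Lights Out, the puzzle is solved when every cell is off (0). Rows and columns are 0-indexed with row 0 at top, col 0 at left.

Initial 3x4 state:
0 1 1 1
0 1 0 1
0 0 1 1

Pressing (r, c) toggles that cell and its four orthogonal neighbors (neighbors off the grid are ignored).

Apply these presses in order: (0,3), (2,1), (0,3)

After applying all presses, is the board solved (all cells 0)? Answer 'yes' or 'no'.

Answer: no

Derivation:
After press 1 at (0,3):
0 1 0 0
0 1 0 0
0 0 1 1

After press 2 at (2,1):
0 1 0 0
0 0 0 0
1 1 0 1

After press 3 at (0,3):
0 1 1 1
0 0 0 1
1 1 0 1

Lights still on: 7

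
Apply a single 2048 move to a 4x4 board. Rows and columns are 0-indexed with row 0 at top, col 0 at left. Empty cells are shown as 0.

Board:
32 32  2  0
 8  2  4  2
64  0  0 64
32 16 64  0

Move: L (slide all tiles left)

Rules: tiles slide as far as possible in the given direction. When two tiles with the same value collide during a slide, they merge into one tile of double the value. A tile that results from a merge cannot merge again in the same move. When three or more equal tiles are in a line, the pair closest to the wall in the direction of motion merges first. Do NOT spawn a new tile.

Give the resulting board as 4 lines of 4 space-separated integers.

Answer:  64   2   0   0
  8   2   4   2
128   0   0   0
 32  16  64   0

Derivation:
Slide left:
row 0: [32, 32, 2, 0] -> [64, 2, 0, 0]
row 1: [8, 2, 4, 2] -> [8, 2, 4, 2]
row 2: [64, 0, 0, 64] -> [128, 0, 0, 0]
row 3: [32, 16, 64, 0] -> [32, 16, 64, 0]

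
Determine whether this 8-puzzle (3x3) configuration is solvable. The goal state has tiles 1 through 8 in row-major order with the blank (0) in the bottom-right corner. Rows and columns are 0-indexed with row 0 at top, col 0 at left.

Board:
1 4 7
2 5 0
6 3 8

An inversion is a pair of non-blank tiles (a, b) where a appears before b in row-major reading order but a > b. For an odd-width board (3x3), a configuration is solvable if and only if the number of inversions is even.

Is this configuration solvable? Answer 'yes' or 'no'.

Inversions (pairs i<j in row-major order where tile[i] > tile[j] > 0): 8
8 is even, so the puzzle is solvable.

Answer: yes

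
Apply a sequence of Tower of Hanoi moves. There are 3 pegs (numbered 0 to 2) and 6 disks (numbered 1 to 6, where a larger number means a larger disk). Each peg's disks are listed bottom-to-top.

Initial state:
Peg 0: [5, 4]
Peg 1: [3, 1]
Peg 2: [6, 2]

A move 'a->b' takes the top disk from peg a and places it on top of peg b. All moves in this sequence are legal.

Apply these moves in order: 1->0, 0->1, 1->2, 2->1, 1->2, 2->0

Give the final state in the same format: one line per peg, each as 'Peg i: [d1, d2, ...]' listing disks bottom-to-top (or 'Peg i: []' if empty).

Answer: Peg 0: [5, 4, 1]
Peg 1: [3]
Peg 2: [6, 2]

Derivation:
After move 1 (1->0):
Peg 0: [5, 4, 1]
Peg 1: [3]
Peg 2: [6, 2]

After move 2 (0->1):
Peg 0: [5, 4]
Peg 1: [3, 1]
Peg 2: [6, 2]

After move 3 (1->2):
Peg 0: [5, 4]
Peg 1: [3]
Peg 2: [6, 2, 1]

After move 4 (2->1):
Peg 0: [5, 4]
Peg 1: [3, 1]
Peg 2: [6, 2]

After move 5 (1->2):
Peg 0: [5, 4]
Peg 1: [3]
Peg 2: [6, 2, 1]

After move 6 (2->0):
Peg 0: [5, 4, 1]
Peg 1: [3]
Peg 2: [6, 2]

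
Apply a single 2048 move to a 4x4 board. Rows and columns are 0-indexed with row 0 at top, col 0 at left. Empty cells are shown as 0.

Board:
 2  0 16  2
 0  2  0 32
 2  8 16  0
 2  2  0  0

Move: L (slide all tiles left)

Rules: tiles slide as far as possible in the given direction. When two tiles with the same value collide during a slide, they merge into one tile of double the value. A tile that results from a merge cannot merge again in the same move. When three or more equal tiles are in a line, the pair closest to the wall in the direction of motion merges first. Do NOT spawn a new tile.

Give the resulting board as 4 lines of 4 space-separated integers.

Slide left:
row 0: [2, 0, 16, 2] -> [2, 16, 2, 0]
row 1: [0, 2, 0, 32] -> [2, 32, 0, 0]
row 2: [2, 8, 16, 0] -> [2, 8, 16, 0]
row 3: [2, 2, 0, 0] -> [4, 0, 0, 0]

Answer:  2 16  2  0
 2 32  0  0
 2  8 16  0
 4  0  0  0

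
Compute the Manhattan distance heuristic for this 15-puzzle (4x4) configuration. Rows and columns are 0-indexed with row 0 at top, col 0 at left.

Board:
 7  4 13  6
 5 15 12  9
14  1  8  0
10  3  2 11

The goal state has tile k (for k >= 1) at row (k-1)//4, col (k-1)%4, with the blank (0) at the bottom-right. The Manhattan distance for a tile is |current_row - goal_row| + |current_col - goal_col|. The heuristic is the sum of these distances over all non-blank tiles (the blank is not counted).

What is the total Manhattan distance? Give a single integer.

Tile 7: at (0,0), goal (1,2), distance |0-1|+|0-2| = 3
Tile 4: at (0,1), goal (0,3), distance |0-0|+|1-3| = 2
Tile 13: at (0,2), goal (3,0), distance |0-3|+|2-0| = 5
Tile 6: at (0,3), goal (1,1), distance |0-1|+|3-1| = 3
Tile 5: at (1,0), goal (1,0), distance |1-1|+|0-0| = 0
Tile 15: at (1,1), goal (3,2), distance |1-3|+|1-2| = 3
Tile 12: at (1,2), goal (2,3), distance |1-2|+|2-3| = 2
Tile 9: at (1,3), goal (2,0), distance |1-2|+|3-0| = 4
Tile 14: at (2,0), goal (3,1), distance |2-3|+|0-1| = 2
Tile 1: at (2,1), goal (0,0), distance |2-0|+|1-0| = 3
Tile 8: at (2,2), goal (1,3), distance |2-1|+|2-3| = 2
Tile 10: at (3,0), goal (2,1), distance |3-2|+|0-1| = 2
Tile 3: at (3,1), goal (0,2), distance |3-0|+|1-2| = 4
Tile 2: at (3,2), goal (0,1), distance |3-0|+|2-1| = 4
Tile 11: at (3,3), goal (2,2), distance |3-2|+|3-2| = 2
Sum: 3 + 2 + 5 + 3 + 0 + 3 + 2 + 4 + 2 + 3 + 2 + 2 + 4 + 4 + 2 = 41

Answer: 41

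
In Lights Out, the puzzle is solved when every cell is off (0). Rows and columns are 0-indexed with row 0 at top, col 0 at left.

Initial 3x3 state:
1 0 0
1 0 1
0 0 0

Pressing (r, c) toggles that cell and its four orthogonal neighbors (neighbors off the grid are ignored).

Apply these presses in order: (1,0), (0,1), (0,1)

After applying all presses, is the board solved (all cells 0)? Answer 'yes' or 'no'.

Answer: no

Derivation:
After press 1 at (1,0):
0 0 0
0 1 1
1 0 0

After press 2 at (0,1):
1 1 1
0 0 1
1 0 0

After press 3 at (0,1):
0 0 0
0 1 1
1 0 0

Lights still on: 3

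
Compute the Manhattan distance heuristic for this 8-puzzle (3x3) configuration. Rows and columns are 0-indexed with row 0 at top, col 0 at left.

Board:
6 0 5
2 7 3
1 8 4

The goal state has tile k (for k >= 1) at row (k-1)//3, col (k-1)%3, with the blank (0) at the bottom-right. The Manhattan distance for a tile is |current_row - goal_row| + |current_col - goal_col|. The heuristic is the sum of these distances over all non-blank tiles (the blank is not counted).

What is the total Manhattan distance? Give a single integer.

Tile 6: at (0,0), goal (1,2), distance |0-1|+|0-2| = 3
Tile 5: at (0,2), goal (1,1), distance |0-1|+|2-1| = 2
Tile 2: at (1,0), goal (0,1), distance |1-0|+|0-1| = 2
Tile 7: at (1,1), goal (2,0), distance |1-2|+|1-0| = 2
Tile 3: at (1,2), goal (0,2), distance |1-0|+|2-2| = 1
Tile 1: at (2,0), goal (0,0), distance |2-0|+|0-0| = 2
Tile 8: at (2,1), goal (2,1), distance |2-2|+|1-1| = 0
Tile 4: at (2,2), goal (1,0), distance |2-1|+|2-0| = 3
Sum: 3 + 2 + 2 + 2 + 1 + 2 + 0 + 3 = 15

Answer: 15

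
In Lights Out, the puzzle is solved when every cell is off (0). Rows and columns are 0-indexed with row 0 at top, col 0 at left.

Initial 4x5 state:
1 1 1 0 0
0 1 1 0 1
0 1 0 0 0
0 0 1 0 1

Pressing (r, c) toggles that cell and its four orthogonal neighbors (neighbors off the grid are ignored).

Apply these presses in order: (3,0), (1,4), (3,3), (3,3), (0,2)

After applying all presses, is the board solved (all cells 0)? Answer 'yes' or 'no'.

Answer: no

Derivation:
After press 1 at (3,0):
1 1 1 0 0
0 1 1 0 1
1 1 0 0 0
1 1 1 0 1

After press 2 at (1,4):
1 1 1 0 1
0 1 1 1 0
1 1 0 0 1
1 1 1 0 1

After press 3 at (3,3):
1 1 1 0 1
0 1 1 1 0
1 1 0 1 1
1 1 0 1 0

After press 4 at (3,3):
1 1 1 0 1
0 1 1 1 0
1 1 0 0 1
1 1 1 0 1

After press 5 at (0,2):
1 0 0 1 1
0 1 0 1 0
1 1 0 0 1
1 1 1 0 1

Lights still on: 12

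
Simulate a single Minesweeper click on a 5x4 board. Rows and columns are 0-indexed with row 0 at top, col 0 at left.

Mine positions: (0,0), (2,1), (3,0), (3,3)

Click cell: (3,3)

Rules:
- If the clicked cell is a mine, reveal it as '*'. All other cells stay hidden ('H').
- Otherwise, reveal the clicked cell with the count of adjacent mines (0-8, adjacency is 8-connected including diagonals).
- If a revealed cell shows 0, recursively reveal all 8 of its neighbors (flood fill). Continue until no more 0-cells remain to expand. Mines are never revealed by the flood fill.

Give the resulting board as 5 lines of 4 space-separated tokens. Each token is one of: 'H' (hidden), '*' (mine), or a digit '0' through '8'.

H H H H
H H H H
H H H H
H H H *
H H H H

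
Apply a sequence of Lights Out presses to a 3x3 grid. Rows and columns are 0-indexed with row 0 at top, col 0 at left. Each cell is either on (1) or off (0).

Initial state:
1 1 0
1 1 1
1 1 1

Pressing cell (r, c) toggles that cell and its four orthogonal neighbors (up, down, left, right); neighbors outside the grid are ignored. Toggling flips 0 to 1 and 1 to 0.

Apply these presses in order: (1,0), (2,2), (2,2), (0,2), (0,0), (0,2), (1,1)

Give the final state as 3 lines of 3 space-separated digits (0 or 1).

Answer: 1 1 0
0 1 0
0 0 1

Derivation:
After press 1 at (1,0):
0 1 0
0 0 1
0 1 1

After press 2 at (2,2):
0 1 0
0 0 0
0 0 0

After press 3 at (2,2):
0 1 0
0 0 1
0 1 1

After press 4 at (0,2):
0 0 1
0 0 0
0 1 1

After press 5 at (0,0):
1 1 1
1 0 0
0 1 1

After press 6 at (0,2):
1 0 0
1 0 1
0 1 1

After press 7 at (1,1):
1 1 0
0 1 0
0 0 1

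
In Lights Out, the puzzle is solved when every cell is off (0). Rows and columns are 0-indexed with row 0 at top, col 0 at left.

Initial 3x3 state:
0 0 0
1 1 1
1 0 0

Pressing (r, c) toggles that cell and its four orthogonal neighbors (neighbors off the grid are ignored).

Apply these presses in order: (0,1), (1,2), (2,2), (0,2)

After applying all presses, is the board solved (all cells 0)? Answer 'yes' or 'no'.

Answer: no

Derivation:
After press 1 at (0,1):
1 1 1
1 0 1
1 0 0

After press 2 at (1,2):
1 1 0
1 1 0
1 0 1

After press 3 at (2,2):
1 1 0
1 1 1
1 1 0

After press 4 at (0,2):
1 0 1
1 1 0
1 1 0

Lights still on: 6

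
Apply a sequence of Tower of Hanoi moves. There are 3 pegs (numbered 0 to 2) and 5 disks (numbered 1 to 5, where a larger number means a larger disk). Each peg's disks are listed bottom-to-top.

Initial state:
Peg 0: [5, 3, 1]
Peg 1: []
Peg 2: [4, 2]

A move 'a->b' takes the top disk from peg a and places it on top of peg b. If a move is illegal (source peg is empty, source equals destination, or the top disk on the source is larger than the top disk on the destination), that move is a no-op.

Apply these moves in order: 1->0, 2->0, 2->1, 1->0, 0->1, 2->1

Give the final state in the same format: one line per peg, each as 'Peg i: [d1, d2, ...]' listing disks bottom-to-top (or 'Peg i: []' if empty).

Answer: Peg 0: [5, 3]
Peg 1: [2, 1]
Peg 2: [4]

Derivation:
After move 1 (1->0):
Peg 0: [5, 3, 1]
Peg 1: []
Peg 2: [4, 2]

After move 2 (2->0):
Peg 0: [5, 3, 1]
Peg 1: []
Peg 2: [4, 2]

After move 3 (2->1):
Peg 0: [5, 3, 1]
Peg 1: [2]
Peg 2: [4]

After move 4 (1->0):
Peg 0: [5, 3, 1]
Peg 1: [2]
Peg 2: [4]

After move 5 (0->1):
Peg 0: [5, 3]
Peg 1: [2, 1]
Peg 2: [4]

After move 6 (2->1):
Peg 0: [5, 3]
Peg 1: [2, 1]
Peg 2: [4]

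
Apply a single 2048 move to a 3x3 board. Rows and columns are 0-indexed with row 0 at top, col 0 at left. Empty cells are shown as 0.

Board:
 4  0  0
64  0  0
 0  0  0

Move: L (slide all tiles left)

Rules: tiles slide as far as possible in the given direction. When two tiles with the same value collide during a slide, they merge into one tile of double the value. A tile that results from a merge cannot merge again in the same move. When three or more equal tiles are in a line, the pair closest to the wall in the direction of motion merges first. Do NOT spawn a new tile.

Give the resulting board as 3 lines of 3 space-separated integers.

Slide left:
row 0: [4, 0, 0] -> [4, 0, 0]
row 1: [64, 0, 0] -> [64, 0, 0]
row 2: [0, 0, 0] -> [0, 0, 0]

Answer:  4  0  0
64  0  0
 0  0  0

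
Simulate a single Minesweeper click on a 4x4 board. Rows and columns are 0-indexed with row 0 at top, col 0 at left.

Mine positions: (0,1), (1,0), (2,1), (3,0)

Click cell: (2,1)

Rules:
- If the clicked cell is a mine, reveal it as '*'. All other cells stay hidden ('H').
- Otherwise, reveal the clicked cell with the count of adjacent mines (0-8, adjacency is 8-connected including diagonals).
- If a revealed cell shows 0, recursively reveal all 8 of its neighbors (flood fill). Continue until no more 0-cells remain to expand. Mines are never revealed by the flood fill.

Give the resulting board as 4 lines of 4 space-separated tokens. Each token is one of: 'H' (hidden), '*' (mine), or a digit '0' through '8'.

H H H H
H H H H
H * H H
H H H H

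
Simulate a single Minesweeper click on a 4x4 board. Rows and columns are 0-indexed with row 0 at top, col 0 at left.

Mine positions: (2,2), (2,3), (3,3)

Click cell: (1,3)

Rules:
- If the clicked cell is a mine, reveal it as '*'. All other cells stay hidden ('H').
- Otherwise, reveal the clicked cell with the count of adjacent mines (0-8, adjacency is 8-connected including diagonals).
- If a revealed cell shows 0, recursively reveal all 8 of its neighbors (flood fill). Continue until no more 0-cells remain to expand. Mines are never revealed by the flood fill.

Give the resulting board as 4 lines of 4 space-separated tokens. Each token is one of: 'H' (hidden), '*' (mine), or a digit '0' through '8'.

H H H H
H H H 2
H H H H
H H H H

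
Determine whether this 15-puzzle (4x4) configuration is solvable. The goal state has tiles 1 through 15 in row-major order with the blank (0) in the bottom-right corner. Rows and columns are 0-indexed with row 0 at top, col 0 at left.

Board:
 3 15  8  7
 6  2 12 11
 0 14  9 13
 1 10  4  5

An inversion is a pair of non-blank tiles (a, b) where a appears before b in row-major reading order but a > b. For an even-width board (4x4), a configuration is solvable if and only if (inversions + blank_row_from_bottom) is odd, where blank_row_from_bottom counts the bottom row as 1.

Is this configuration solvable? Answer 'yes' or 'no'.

Inversions: 57
Blank is in row 2 (0-indexed from top), which is row 2 counting from the bottom (bottom = 1).
57 + 2 = 59, which is odd, so the puzzle is solvable.

Answer: yes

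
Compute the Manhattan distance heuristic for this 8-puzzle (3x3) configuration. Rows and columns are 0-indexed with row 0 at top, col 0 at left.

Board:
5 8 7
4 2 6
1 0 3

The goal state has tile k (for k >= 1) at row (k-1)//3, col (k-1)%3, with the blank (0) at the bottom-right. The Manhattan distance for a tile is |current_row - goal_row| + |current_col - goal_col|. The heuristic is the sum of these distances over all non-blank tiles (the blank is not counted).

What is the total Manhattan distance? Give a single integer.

Answer: 13

Derivation:
Tile 5: at (0,0), goal (1,1), distance |0-1|+|0-1| = 2
Tile 8: at (0,1), goal (2,1), distance |0-2|+|1-1| = 2
Tile 7: at (0,2), goal (2,0), distance |0-2|+|2-0| = 4
Tile 4: at (1,0), goal (1,0), distance |1-1|+|0-0| = 0
Tile 2: at (1,1), goal (0,1), distance |1-0|+|1-1| = 1
Tile 6: at (1,2), goal (1,2), distance |1-1|+|2-2| = 0
Tile 1: at (2,0), goal (0,0), distance |2-0|+|0-0| = 2
Tile 3: at (2,2), goal (0,2), distance |2-0|+|2-2| = 2
Sum: 2 + 2 + 4 + 0 + 1 + 0 + 2 + 2 = 13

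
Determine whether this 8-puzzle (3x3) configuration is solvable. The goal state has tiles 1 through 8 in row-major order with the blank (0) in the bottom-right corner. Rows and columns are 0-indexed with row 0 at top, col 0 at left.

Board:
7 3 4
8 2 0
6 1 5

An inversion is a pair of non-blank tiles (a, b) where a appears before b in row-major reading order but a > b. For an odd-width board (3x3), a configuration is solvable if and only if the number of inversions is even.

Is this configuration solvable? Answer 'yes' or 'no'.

Answer: no

Derivation:
Inversions (pairs i<j in row-major order where tile[i] > tile[j] > 0): 17
17 is odd, so the puzzle is not solvable.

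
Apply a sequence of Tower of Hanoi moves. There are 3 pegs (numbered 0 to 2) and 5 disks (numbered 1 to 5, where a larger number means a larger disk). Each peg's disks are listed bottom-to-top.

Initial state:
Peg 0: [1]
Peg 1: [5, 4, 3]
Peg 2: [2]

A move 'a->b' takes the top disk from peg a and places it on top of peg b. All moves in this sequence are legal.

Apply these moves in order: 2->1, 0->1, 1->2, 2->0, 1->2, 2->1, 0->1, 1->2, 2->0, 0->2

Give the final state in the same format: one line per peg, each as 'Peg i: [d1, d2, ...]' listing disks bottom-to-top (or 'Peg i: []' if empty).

After move 1 (2->1):
Peg 0: [1]
Peg 1: [5, 4, 3, 2]
Peg 2: []

After move 2 (0->1):
Peg 0: []
Peg 1: [5, 4, 3, 2, 1]
Peg 2: []

After move 3 (1->2):
Peg 0: []
Peg 1: [5, 4, 3, 2]
Peg 2: [1]

After move 4 (2->0):
Peg 0: [1]
Peg 1: [5, 4, 3, 2]
Peg 2: []

After move 5 (1->2):
Peg 0: [1]
Peg 1: [5, 4, 3]
Peg 2: [2]

After move 6 (2->1):
Peg 0: [1]
Peg 1: [5, 4, 3, 2]
Peg 2: []

After move 7 (0->1):
Peg 0: []
Peg 1: [5, 4, 3, 2, 1]
Peg 2: []

After move 8 (1->2):
Peg 0: []
Peg 1: [5, 4, 3, 2]
Peg 2: [1]

After move 9 (2->0):
Peg 0: [1]
Peg 1: [5, 4, 3, 2]
Peg 2: []

After move 10 (0->2):
Peg 0: []
Peg 1: [5, 4, 3, 2]
Peg 2: [1]

Answer: Peg 0: []
Peg 1: [5, 4, 3, 2]
Peg 2: [1]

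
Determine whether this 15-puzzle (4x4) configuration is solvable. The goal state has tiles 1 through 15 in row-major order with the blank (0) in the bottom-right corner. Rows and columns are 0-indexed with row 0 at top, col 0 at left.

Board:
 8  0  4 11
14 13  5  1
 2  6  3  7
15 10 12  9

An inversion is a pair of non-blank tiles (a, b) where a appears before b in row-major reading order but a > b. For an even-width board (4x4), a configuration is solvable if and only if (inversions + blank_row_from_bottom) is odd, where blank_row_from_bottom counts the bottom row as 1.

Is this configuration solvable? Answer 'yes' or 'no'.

Answer: no

Derivation:
Inversions: 46
Blank is in row 0 (0-indexed from top), which is row 4 counting from the bottom (bottom = 1).
46 + 4 = 50, which is even, so the puzzle is not solvable.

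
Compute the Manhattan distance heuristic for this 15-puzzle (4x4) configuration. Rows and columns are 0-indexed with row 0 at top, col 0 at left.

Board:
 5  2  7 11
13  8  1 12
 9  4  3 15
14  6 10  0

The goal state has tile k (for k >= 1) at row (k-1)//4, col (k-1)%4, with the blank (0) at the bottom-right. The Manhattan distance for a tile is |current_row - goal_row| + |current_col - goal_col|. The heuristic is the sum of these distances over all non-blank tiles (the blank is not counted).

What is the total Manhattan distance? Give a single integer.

Answer: 26

Derivation:
Tile 5: (0,0)->(1,0) = 1
Tile 2: (0,1)->(0,1) = 0
Tile 7: (0,2)->(1,2) = 1
Tile 11: (0,3)->(2,2) = 3
Tile 13: (1,0)->(3,0) = 2
Tile 8: (1,1)->(1,3) = 2
Tile 1: (1,2)->(0,0) = 3
Tile 12: (1,3)->(2,3) = 1
Tile 9: (2,0)->(2,0) = 0
Tile 4: (2,1)->(0,3) = 4
Tile 3: (2,2)->(0,2) = 2
Tile 15: (2,3)->(3,2) = 2
Tile 14: (3,0)->(3,1) = 1
Tile 6: (3,1)->(1,1) = 2
Tile 10: (3,2)->(2,1) = 2
Sum: 1 + 0 + 1 + 3 + 2 + 2 + 3 + 1 + 0 + 4 + 2 + 2 + 1 + 2 + 2 = 26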